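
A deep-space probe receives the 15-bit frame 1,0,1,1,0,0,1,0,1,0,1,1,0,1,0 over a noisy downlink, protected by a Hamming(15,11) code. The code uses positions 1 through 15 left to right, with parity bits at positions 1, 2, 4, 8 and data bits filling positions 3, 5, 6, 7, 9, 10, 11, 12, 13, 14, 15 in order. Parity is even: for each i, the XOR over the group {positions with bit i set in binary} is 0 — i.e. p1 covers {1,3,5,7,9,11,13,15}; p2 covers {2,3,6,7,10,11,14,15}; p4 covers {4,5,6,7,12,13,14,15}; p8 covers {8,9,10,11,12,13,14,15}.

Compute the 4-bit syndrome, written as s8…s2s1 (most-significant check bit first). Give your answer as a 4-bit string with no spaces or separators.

0001

s1 (pos 1,3,5,7,9,11,13,15): 1⊕1⊕0⊕1⊕1⊕1⊕0⊕0 = 1
s2 (pos 2,3,6,7,10,11,14,15): 0⊕1⊕0⊕1⊕0⊕1⊕1⊕0 = 0
s4 (pos 4,5,6,7,12,13,14,15): 1⊕0⊕0⊕1⊕1⊕0⊕1⊕0 = 0
s8 (pos 8,9,10,11,12,13,14,15): 0⊕1⊕0⊕1⊕1⊕0⊕1⊕0 = 0
Syndrome s8…s1 = 0001 → error at position 1.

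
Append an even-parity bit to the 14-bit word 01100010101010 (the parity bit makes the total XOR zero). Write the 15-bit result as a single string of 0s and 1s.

011000101010100

XOR of the 14 data bits: 0⊕1⊕1⊕0⊕0⊕0⊕1⊕0⊕1⊕0⊕1⊕0⊕1⊕0 = 0
Parity bit = 0 (so all 15 bits XOR to 0).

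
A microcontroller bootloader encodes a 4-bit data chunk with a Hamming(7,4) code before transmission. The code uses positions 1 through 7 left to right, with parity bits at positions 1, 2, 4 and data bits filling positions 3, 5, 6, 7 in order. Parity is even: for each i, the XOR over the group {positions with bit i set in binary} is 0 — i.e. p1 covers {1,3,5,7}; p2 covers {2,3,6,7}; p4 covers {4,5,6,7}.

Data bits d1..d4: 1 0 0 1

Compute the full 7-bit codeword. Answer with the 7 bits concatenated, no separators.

0011001

Place data at non-parity positions: p1 p2 1 p4 0 0 1
p1 (pos 1,3,5,7): XOR of data positions = 1⊕0⊕1 = 0
p2 (pos 2,3,6,7): XOR of data positions = 1⊕0⊕1 = 0
p4 (pos 4,5,6,7): XOR of data positions = 0⊕0⊕1 = 1
Codeword: 0011001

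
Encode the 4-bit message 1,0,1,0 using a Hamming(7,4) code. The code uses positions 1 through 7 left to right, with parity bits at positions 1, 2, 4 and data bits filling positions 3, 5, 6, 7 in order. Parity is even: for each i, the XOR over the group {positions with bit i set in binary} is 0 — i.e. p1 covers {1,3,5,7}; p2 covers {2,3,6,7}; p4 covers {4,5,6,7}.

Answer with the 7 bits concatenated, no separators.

1011010

Place data at non-parity positions: p1 p2 1 p4 0 1 0
p1 (pos 1,3,5,7): XOR of data positions = 1⊕0⊕0 = 1
p2 (pos 2,3,6,7): XOR of data positions = 1⊕1⊕0 = 0
p4 (pos 4,5,6,7): XOR of data positions = 0⊕1⊕0 = 1
Codeword: 1011010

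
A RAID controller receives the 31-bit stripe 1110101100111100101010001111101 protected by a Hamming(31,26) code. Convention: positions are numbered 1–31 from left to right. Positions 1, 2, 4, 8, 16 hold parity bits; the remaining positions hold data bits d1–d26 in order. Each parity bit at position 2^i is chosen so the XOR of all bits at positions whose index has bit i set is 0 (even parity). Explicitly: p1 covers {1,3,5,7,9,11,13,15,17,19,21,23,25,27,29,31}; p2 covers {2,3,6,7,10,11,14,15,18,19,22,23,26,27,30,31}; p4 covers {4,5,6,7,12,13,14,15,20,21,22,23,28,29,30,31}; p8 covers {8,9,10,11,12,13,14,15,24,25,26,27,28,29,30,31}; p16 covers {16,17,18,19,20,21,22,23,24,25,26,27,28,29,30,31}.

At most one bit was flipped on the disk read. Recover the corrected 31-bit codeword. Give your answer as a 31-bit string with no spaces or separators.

1110101100111100101010001111100

s1 (pos 1,3,5,7,9,11,13,15,17,19,21,23,25,27,29,31): 1⊕1⊕1⊕1⊕0⊕1⊕1⊕0⊕1⊕1⊕1⊕0⊕1⊕1⊕1⊕1 = 1
s2 (pos 2,3,6,7,10,11,14,15,18,19,22,23,26,27,30,31): 1⊕1⊕0⊕1⊕0⊕1⊕1⊕0⊕0⊕1⊕0⊕0⊕1⊕1⊕0⊕1 = 1
s4 (pos 4,5,6,7,12,13,14,15,20,21,22,23,28,29,30,31): 0⊕1⊕0⊕1⊕1⊕1⊕1⊕0⊕0⊕1⊕0⊕0⊕1⊕1⊕0⊕1 = 1
s8 (pos 8,9,10,11,12,13,14,15,24,25,26,27,28,29,30,31): 1⊕0⊕0⊕1⊕1⊕1⊕1⊕0⊕0⊕1⊕1⊕1⊕1⊕1⊕0⊕1 = 1
s16 (pos 16,17,18,19,20,21,22,23,24,25,26,27,28,29,30,31): 0⊕1⊕0⊕1⊕0⊕1⊕0⊕0⊕0⊕1⊕1⊕1⊕1⊕1⊕0⊕1 = 1
Syndrome s16…s1 = 11111 → error at position 31.
Flip position 31: 1110101100111100101010001111101 → 1110101100111100101010001111100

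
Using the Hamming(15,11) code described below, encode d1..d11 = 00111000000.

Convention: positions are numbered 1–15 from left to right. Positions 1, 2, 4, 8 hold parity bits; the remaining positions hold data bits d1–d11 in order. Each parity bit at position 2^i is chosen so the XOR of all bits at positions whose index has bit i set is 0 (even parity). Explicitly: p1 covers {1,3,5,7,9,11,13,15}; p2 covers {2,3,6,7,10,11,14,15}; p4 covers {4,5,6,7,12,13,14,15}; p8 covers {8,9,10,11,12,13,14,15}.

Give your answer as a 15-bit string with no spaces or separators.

Place data at non-parity positions: p1 p2 0 p4 0 1 1 p8 1 0 0 0 0 0 0
p1 (pos 1,3,5,7,9,11,13,15): XOR of data positions = 0⊕0⊕1⊕1⊕0⊕0⊕0 = 0
p2 (pos 2,3,6,7,10,11,14,15): XOR of data positions = 0⊕1⊕1⊕0⊕0⊕0⊕0 = 0
p4 (pos 4,5,6,7,12,13,14,15): XOR of data positions = 0⊕1⊕1⊕0⊕0⊕0⊕0 = 0
p8 (pos 8,9,10,11,12,13,14,15): XOR of data positions = 1⊕0⊕0⊕0⊕0⊕0⊕0 = 1
Codeword: 000001111000000

000001111000000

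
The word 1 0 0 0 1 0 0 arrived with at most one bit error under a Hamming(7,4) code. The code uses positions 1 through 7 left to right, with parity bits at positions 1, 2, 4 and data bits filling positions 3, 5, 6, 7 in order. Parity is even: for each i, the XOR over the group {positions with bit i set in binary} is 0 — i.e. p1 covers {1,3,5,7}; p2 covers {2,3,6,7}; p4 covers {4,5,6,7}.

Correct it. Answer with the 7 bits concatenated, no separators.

s1 (pos 1,3,5,7): 1⊕0⊕1⊕0 = 0
s2 (pos 2,3,6,7): 0⊕0⊕0⊕0 = 0
s4 (pos 4,5,6,7): 0⊕1⊕0⊕0 = 1
Syndrome s4…s1 = 100 → error at position 4.
Flip position 4: 1000100 → 1001100

1001100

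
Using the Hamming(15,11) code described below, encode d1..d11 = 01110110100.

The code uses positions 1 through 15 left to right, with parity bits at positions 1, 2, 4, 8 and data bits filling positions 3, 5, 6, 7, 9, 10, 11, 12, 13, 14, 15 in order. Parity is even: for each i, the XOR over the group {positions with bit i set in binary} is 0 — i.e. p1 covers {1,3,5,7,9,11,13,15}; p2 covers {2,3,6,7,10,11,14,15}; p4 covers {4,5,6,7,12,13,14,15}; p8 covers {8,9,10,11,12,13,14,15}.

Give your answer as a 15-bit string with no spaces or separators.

Place data at non-parity positions: p1 p2 0 p4 1 1 1 p8 0 1 1 0 1 0 0
p1 (pos 1,3,5,7,9,11,13,15): XOR of data positions = 0⊕1⊕1⊕0⊕1⊕1⊕0 = 0
p2 (pos 2,3,6,7,10,11,14,15): XOR of data positions = 0⊕1⊕1⊕1⊕1⊕0⊕0 = 0
p4 (pos 4,5,6,7,12,13,14,15): XOR of data positions = 1⊕1⊕1⊕0⊕1⊕0⊕0 = 0
p8 (pos 8,9,10,11,12,13,14,15): XOR of data positions = 0⊕1⊕1⊕0⊕1⊕0⊕0 = 1
Codeword: 000011110110100

000011110110100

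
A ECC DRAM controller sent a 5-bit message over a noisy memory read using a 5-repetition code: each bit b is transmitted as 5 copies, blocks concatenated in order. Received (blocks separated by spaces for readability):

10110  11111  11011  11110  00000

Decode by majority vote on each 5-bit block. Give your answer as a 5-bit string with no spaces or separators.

Block 1 (10110): 3 ones → 1
Block 2 (11111): 5 ones → 1
Block 3 (11011): 4 ones → 1
Block 4 (11110): 4 ones → 1
Block 5 (00000): 0 ones → 0

11110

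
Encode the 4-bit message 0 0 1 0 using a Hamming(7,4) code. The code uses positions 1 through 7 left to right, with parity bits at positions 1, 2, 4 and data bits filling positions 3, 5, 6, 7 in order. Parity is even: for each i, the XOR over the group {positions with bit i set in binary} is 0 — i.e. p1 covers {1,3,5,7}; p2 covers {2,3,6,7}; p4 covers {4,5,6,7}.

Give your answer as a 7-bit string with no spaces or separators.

Place data at non-parity positions: p1 p2 0 p4 0 1 0
p1 (pos 1,3,5,7): XOR of data positions = 0⊕0⊕0 = 0
p2 (pos 2,3,6,7): XOR of data positions = 0⊕1⊕0 = 1
p4 (pos 4,5,6,7): XOR of data positions = 0⊕1⊕0 = 1
Codeword: 0101010

0101010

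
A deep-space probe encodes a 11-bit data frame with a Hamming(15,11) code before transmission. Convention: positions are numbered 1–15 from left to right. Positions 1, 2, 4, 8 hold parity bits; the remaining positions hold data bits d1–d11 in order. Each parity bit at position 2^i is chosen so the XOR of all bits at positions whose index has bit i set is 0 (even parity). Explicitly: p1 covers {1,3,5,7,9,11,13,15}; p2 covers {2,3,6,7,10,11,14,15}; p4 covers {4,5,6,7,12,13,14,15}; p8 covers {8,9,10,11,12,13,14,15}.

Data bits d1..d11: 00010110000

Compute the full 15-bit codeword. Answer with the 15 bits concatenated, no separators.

010100100110000

Place data at non-parity positions: p1 p2 0 p4 0 0 1 p8 0 1 1 0 0 0 0
p1 (pos 1,3,5,7,9,11,13,15): XOR of data positions = 0⊕0⊕1⊕0⊕1⊕0⊕0 = 0
p2 (pos 2,3,6,7,10,11,14,15): XOR of data positions = 0⊕0⊕1⊕1⊕1⊕0⊕0 = 1
p4 (pos 4,5,6,7,12,13,14,15): XOR of data positions = 0⊕0⊕1⊕0⊕0⊕0⊕0 = 1
p8 (pos 8,9,10,11,12,13,14,15): XOR of data positions = 0⊕1⊕1⊕0⊕0⊕0⊕0 = 0
Codeword: 010100100110000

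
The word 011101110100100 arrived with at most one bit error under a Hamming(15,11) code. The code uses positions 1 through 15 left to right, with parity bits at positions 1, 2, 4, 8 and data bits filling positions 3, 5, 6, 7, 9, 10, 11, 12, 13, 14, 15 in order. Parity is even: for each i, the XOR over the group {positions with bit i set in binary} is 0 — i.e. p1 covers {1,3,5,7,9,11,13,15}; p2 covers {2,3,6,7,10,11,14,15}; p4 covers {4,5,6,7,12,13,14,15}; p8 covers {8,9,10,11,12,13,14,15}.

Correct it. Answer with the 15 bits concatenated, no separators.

011101110110100

s1 (pos 1,3,5,7,9,11,13,15): 0⊕1⊕0⊕1⊕0⊕0⊕1⊕0 = 1
s2 (pos 2,3,6,7,10,11,14,15): 1⊕1⊕1⊕1⊕1⊕0⊕0⊕0 = 1
s4 (pos 4,5,6,7,12,13,14,15): 1⊕0⊕1⊕1⊕0⊕1⊕0⊕0 = 0
s8 (pos 8,9,10,11,12,13,14,15): 1⊕0⊕1⊕0⊕0⊕1⊕0⊕0 = 1
Syndrome s8…s1 = 1011 → error at position 11.
Flip position 11: 011101110100100 → 011101110110100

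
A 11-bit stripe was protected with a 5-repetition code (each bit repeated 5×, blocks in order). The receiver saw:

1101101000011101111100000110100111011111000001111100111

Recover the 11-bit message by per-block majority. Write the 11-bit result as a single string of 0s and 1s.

10110111011

Block 1 (11011): 4 ones → 1
Block 2 (01000): 1 one → 0
Block 3 (01110): 3 ones → 1
Block 4 (11111): 5 ones → 1
Block 5 (00000): 0 ones → 0
Block 6 (11010): 3 ones → 1
Block 7 (01110): 3 ones → 1
Block 8 (11111): 5 ones → 1
Block 9 (00000): 0 ones → 0
Block 10 (11111): 5 ones → 1
Block 11 (00111): 3 ones → 1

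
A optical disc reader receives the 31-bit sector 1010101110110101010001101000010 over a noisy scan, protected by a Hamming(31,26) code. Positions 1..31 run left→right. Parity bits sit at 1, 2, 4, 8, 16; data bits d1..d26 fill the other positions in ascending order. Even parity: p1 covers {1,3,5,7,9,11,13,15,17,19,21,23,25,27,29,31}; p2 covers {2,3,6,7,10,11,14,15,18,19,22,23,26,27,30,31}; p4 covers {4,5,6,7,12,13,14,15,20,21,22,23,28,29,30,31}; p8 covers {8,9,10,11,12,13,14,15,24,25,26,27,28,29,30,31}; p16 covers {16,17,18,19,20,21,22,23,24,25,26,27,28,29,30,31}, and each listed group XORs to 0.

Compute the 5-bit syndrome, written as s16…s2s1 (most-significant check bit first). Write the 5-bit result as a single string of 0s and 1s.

01100

s1 (pos 1,3,5,7,9,11,13,15,17,19,21,23,25,27,29,31): 1⊕1⊕1⊕1⊕1⊕1⊕0⊕0⊕0⊕0⊕0⊕1⊕1⊕0⊕0⊕0 = 0
s2 (pos 2,3,6,7,10,11,14,15,18,19,22,23,26,27,30,31): 0⊕1⊕0⊕1⊕0⊕1⊕1⊕0⊕1⊕0⊕1⊕1⊕0⊕0⊕1⊕0 = 0
s4 (pos 4,5,6,7,12,13,14,15,20,21,22,23,28,29,30,31): 0⊕1⊕0⊕1⊕1⊕0⊕1⊕0⊕0⊕0⊕1⊕1⊕0⊕0⊕1⊕0 = 1
s8 (pos 8,9,10,11,12,13,14,15,24,25,26,27,28,29,30,31): 1⊕1⊕0⊕1⊕1⊕0⊕1⊕0⊕0⊕1⊕0⊕0⊕0⊕0⊕1⊕0 = 1
s16 (pos 16,17,18,19,20,21,22,23,24,25,26,27,28,29,30,31): 1⊕0⊕1⊕0⊕0⊕0⊕1⊕1⊕0⊕1⊕0⊕0⊕0⊕0⊕1⊕0 = 0
Syndrome s16…s1 = 01100 → error at position 12.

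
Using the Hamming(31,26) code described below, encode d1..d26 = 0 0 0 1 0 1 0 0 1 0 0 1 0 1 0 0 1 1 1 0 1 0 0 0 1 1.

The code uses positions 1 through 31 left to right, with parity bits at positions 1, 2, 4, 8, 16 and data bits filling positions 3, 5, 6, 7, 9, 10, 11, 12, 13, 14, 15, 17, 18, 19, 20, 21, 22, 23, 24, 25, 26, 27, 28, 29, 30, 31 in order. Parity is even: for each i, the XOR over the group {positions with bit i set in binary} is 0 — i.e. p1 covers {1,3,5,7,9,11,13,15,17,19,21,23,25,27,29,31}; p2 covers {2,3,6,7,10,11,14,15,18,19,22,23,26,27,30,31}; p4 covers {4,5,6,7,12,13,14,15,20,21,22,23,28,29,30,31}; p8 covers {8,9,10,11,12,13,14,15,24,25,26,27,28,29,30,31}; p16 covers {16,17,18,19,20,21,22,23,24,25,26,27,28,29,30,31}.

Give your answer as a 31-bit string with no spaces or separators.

Place data at non-parity positions: p1 p2 0 p4 0 0 1 p8 0 1 0 0 1 0 0 p16 1 0 1 0 0 1 1 1 0 1 0 0 0 1 1
p1 (pos 1,3,5,7,9,11,13,15,17,19,21,23,25,27,29,31): XOR of data positions = 0⊕0⊕1⊕0⊕0⊕1⊕0⊕1⊕1⊕0⊕1⊕0⊕0⊕0⊕1 = 0
p2 (pos 2,3,6,7,10,11,14,15,18,19,22,23,26,27,30,31): XOR of data positions = 0⊕0⊕1⊕1⊕0⊕0⊕0⊕0⊕1⊕1⊕1⊕1⊕0⊕1⊕1 = 0
p4 (pos 4,5,6,7,12,13,14,15,20,21,22,23,28,29,30,31): XOR of data positions = 0⊕0⊕1⊕0⊕1⊕0⊕0⊕0⊕0⊕1⊕1⊕0⊕0⊕1⊕1 = 0
p8 (pos 8,9,10,11,12,13,14,15,24,25,26,27,28,29,30,31): XOR of data positions = 0⊕1⊕0⊕0⊕1⊕0⊕0⊕1⊕0⊕1⊕0⊕0⊕0⊕1⊕1 = 0
p16 (pos 16,17,18,19,20,21,22,23,24,25,26,27,28,29,30,31): XOR of data positions = 1⊕0⊕1⊕0⊕0⊕1⊕1⊕1⊕0⊕1⊕0⊕0⊕0⊕1⊕1 = 0
Codeword: 0000001001001000101001110100011

0000001001001000101001110100011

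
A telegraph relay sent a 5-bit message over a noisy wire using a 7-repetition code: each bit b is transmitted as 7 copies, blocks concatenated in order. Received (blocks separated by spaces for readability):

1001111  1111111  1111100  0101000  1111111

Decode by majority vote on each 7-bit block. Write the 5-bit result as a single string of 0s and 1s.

11101

Block 1 (1001111): 5 ones → 1
Block 2 (1111111): 7 ones → 1
Block 3 (1111100): 5 ones → 1
Block 4 (0101000): 2 ones → 0
Block 5 (1111111): 7 ones → 1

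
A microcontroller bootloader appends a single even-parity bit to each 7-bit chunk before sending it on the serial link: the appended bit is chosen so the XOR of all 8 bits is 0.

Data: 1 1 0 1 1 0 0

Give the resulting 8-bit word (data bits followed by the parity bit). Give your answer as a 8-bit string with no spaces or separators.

XOR of the 7 data bits: 1⊕1⊕0⊕1⊕1⊕0⊕0 = 0
Parity bit = 0 (so all 8 bits XOR to 0).

11011000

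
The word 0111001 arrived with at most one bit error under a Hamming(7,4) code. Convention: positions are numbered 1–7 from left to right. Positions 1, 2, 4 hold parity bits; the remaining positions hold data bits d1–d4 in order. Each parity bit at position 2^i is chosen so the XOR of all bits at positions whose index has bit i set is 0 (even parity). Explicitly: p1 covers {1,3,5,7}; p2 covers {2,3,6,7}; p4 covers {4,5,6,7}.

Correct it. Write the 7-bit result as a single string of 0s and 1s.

0011001

s1 (pos 1,3,5,7): 0⊕1⊕0⊕1 = 0
s2 (pos 2,3,6,7): 1⊕1⊕0⊕1 = 1
s4 (pos 4,5,6,7): 1⊕0⊕0⊕1 = 0
Syndrome s4…s1 = 010 → error at position 2.
Flip position 2: 0111001 → 0011001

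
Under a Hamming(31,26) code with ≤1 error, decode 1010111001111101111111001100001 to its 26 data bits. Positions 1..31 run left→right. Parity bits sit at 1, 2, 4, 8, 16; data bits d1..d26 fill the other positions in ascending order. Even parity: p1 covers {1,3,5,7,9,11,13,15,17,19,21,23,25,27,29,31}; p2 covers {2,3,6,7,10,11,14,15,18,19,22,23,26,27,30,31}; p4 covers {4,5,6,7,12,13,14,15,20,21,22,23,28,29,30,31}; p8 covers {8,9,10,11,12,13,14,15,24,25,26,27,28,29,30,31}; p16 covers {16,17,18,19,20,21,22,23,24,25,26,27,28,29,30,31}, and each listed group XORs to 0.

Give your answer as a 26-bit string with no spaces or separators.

s1 (pos 1,3,5,7,9,11,13,15,17,19,21,23,25,27,29,31): 1⊕1⊕1⊕1⊕0⊕1⊕1⊕0⊕1⊕1⊕1⊕0⊕1⊕0⊕0⊕1 = 1
s2 (pos 2,3,6,7,10,11,14,15,18,19,22,23,26,27,30,31): 0⊕1⊕1⊕1⊕1⊕1⊕1⊕0⊕1⊕1⊕1⊕0⊕1⊕0⊕0⊕1 = 1
s4 (pos 4,5,6,7,12,13,14,15,20,21,22,23,28,29,30,31): 0⊕1⊕1⊕1⊕1⊕1⊕1⊕0⊕1⊕1⊕1⊕0⊕0⊕0⊕0⊕1 = 0
s8 (pos 8,9,10,11,12,13,14,15,24,25,26,27,28,29,30,31): 0⊕0⊕1⊕1⊕1⊕1⊕1⊕0⊕0⊕1⊕1⊕0⊕0⊕0⊕0⊕1 = 0
s16 (pos 16,17,18,19,20,21,22,23,24,25,26,27,28,29,30,31): 1⊕1⊕1⊕1⊕1⊕1⊕1⊕0⊕0⊕1⊕1⊕0⊕0⊕0⊕0⊕1 = 0
Syndrome s16…s1 = 00011 → error at position 3.
Flip position 3: 1010111001111101111111001100001 → 1000111001111101111111001100001
Read data bits from positions 3,5,6,7,9,10,11,12,13,14,15,17,18,19,20,21,22,23,24,25,26,27,28,29,30,31: 01110111110111111001100001

01110111110111111001100001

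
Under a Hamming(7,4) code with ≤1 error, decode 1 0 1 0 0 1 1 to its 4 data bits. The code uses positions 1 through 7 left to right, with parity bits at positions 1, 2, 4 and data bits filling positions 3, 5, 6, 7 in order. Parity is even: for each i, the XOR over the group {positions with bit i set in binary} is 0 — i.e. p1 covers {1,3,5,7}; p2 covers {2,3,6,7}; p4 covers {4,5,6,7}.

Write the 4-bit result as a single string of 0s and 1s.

s1 (pos 1,3,5,7): 1⊕1⊕0⊕1 = 1
s2 (pos 2,3,6,7): 0⊕1⊕1⊕1 = 1
s4 (pos 4,5,6,7): 0⊕0⊕1⊕1 = 0
Syndrome s4…s1 = 011 → error at position 3.
Flip position 3: 1010011 → 1000011
Read data bits from positions 3,5,6,7: 0011

0011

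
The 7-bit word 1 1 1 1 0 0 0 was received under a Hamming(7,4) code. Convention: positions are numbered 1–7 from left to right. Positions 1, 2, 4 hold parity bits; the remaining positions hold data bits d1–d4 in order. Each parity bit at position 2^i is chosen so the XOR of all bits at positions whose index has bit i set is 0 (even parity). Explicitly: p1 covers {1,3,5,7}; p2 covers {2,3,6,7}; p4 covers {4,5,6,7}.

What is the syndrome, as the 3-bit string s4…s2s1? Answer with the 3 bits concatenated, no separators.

100

s1 (pos 1,3,5,7): 1⊕1⊕0⊕0 = 0
s2 (pos 2,3,6,7): 1⊕1⊕0⊕0 = 0
s4 (pos 4,5,6,7): 1⊕0⊕0⊕0 = 1
Syndrome s4…s1 = 100 → error at position 4.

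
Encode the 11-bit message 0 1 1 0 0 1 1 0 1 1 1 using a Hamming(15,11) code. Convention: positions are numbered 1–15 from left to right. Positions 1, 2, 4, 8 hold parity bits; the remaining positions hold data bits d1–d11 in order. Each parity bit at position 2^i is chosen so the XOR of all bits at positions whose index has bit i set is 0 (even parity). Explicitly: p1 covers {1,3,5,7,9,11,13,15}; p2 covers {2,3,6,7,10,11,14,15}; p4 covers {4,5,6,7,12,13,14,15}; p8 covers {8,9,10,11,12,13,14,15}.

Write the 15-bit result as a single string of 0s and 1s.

010111010110111

Place data at non-parity positions: p1 p2 0 p4 1 1 0 p8 0 1 1 0 1 1 1
p1 (pos 1,3,5,7,9,11,13,15): XOR of data positions = 0⊕1⊕0⊕0⊕1⊕1⊕1 = 0
p2 (pos 2,3,6,7,10,11,14,15): XOR of data positions = 0⊕1⊕0⊕1⊕1⊕1⊕1 = 1
p4 (pos 4,5,6,7,12,13,14,15): XOR of data positions = 1⊕1⊕0⊕0⊕1⊕1⊕1 = 1
p8 (pos 8,9,10,11,12,13,14,15): XOR of data positions = 0⊕1⊕1⊕0⊕1⊕1⊕1 = 1
Codeword: 010111010110111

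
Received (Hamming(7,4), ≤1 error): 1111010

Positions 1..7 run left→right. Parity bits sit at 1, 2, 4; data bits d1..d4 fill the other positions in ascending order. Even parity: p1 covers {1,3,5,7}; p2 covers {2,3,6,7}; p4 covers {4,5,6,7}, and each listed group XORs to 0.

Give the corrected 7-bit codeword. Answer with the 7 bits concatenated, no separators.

s1 (pos 1,3,5,7): 1⊕1⊕0⊕0 = 0
s2 (pos 2,3,6,7): 1⊕1⊕1⊕0 = 1
s4 (pos 4,5,6,7): 1⊕0⊕1⊕0 = 0
Syndrome s4…s1 = 010 → error at position 2.
Flip position 2: 1111010 → 1011010

1011010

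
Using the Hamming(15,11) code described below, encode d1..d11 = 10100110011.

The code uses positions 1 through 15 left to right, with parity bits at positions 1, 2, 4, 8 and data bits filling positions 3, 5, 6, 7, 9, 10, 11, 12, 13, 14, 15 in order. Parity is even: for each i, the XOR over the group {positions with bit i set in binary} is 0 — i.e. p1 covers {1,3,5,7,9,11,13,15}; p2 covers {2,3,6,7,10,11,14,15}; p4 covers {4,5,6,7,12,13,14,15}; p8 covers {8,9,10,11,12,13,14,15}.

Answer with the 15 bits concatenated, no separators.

101101000110011

Place data at non-parity positions: p1 p2 1 p4 0 1 0 p8 0 1 1 0 0 1 1
p1 (pos 1,3,5,7,9,11,13,15): XOR of data positions = 1⊕0⊕0⊕0⊕1⊕0⊕1 = 1
p2 (pos 2,3,6,7,10,11,14,15): XOR of data positions = 1⊕1⊕0⊕1⊕1⊕1⊕1 = 0
p4 (pos 4,5,6,7,12,13,14,15): XOR of data positions = 0⊕1⊕0⊕0⊕0⊕1⊕1 = 1
p8 (pos 8,9,10,11,12,13,14,15): XOR of data positions = 0⊕1⊕1⊕0⊕0⊕1⊕1 = 0
Codeword: 101101000110011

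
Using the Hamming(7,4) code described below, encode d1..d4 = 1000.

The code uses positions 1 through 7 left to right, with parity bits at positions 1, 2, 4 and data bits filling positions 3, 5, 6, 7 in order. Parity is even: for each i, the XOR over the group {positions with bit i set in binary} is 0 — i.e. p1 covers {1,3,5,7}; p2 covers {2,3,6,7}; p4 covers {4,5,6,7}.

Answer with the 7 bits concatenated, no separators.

1110000

Place data at non-parity positions: p1 p2 1 p4 0 0 0
p1 (pos 1,3,5,7): XOR of data positions = 1⊕0⊕0 = 1
p2 (pos 2,3,6,7): XOR of data positions = 1⊕0⊕0 = 1
p4 (pos 4,5,6,7): XOR of data positions = 0⊕0⊕0 = 0
Codeword: 1110000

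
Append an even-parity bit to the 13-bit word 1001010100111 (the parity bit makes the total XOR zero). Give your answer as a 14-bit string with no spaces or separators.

XOR of the 13 data bits: 1⊕0⊕0⊕1⊕0⊕1⊕0⊕1⊕0⊕0⊕1⊕1⊕1 = 1
Parity bit = 1 (so all 14 bits XOR to 0).

10010101001111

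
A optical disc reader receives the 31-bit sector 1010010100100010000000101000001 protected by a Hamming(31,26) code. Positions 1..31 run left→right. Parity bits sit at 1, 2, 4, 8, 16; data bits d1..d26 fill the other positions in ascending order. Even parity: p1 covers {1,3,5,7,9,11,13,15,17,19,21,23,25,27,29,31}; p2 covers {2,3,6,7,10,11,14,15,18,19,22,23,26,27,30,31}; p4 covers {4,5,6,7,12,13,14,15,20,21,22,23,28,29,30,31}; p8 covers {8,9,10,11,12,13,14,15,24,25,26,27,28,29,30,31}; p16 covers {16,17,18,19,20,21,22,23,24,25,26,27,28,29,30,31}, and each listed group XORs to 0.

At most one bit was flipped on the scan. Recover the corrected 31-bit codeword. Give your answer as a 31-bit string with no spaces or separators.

1010010100100010000000100000001

s1 (pos 1,3,5,7,9,11,13,15,17,19,21,23,25,27,29,31): 1⊕1⊕0⊕0⊕0⊕1⊕0⊕1⊕0⊕0⊕0⊕1⊕1⊕0⊕0⊕1 = 1
s2 (pos 2,3,6,7,10,11,14,15,18,19,22,23,26,27,30,31): 0⊕1⊕1⊕0⊕0⊕1⊕0⊕1⊕0⊕0⊕0⊕1⊕0⊕0⊕0⊕1 = 0
s4 (pos 4,5,6,7,12,13,14,15,20,21,22,23,28,29,30,31): 0⊕0⊕1⊕0⊕0⊕0⊕0⊕1⊕0⊕0⊕0⊕1⊕0⊕0⊕0⊕1 = 0
s8 (pos 8,9,10,11,12,13,14,15,24,25,26,27,28,29,30,31): 1⊕0⊕0⊕1⊕0⊕0⊕0⊕1⊕0⊕1⊕0⊕0⊕0⊕0⊕0⊕1 = 1
s16 (pos 16,17,18,19,20,21,22,23,24,25,26,27,28,29,30,31): 0⊕0⊕0⊕0⊕0⊕0⊕0⊕1⊕0⊕1⊕0⊕0⊕0⊕0⊕0⊕1 = 1
Syndrome s16…s1 = 11001 → error at position 25.
Flip position 25: 1010010100100010000000101000001 → 1010010100100010000000100000001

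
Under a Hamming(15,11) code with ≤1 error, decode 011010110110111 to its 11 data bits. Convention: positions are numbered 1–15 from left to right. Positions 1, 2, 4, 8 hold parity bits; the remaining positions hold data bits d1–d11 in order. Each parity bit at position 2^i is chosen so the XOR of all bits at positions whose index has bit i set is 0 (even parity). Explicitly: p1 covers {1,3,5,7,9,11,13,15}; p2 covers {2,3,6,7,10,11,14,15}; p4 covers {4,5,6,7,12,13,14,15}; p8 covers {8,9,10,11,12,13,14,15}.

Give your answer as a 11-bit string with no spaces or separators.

11110110111

s1 (pos 1,3,5,7,9,11,13,15): 0⊕1⊕1⊕1⊕0⊕1⊕1⊕1 = 0
s2 (pos 2,3,6,7,10,11,14,15): 1⊕1⊕0⊕1⊕1⊕1⊕1⊕1 = 1
s4 (pos 4,5,6,7,12,13,14,15): 0⊕1⊕0⊕1⊕0⊕1⊕1⊕1 = 1
s8 (pos 8,9,10,11,12,13,14,15): 1⊕0⊕1⊕1⊕0⊕1⊕1⊕1 = 0
Syndrome s8…s1 = 0110 → error at position 6.
Flip position 6: 011010110110111 → 011011110110111
Read data bits from positions 3,5,6,7,9,10,11,12,13,14,15: 11110110111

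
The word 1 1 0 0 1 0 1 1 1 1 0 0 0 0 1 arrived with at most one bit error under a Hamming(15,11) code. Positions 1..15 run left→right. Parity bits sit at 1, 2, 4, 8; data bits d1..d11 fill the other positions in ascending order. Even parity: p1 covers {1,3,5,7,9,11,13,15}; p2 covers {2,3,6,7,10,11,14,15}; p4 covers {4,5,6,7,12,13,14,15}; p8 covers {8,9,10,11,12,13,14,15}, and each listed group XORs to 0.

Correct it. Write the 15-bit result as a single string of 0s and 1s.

110000111100001

s1 (pos 1,3,5,7,9,11,13,15): 1⊕0⊕1⊕1⊕1⊕0⊕0⊕1 = 1
s2 (pos 2,3,6,7,10,11,14,15): 1⊕0⊕0⊕1⊕1⊕0⊕0⊕1 = 0
s4 (pos 4,5,6,7,12,13,14,15): 0⊕1⊕0⊕1⊕0⊕0⊕0⊕1 = 1
s8 (pos 8,9,10,11,12,13,14,15): 1⊕1⊕1⊕0⊕0⊕0⊕0⊕1 = 0
Syndrome s8…s1 = 0101 → error at position 5.
Flip position 5: 110010111100001 → 110000111100001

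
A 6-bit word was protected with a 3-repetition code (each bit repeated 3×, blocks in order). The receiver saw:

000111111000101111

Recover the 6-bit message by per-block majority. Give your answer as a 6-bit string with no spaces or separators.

011011

Block 1 (000): 0 ones → 0
Block 2 (111): 3 ones → 1
Block 3 (111): 3 ones → 1
Block 4 (000): 0 ones → 0
Block 5 (101): 2 ones → 1
Block 6 (111): 3 ones → 1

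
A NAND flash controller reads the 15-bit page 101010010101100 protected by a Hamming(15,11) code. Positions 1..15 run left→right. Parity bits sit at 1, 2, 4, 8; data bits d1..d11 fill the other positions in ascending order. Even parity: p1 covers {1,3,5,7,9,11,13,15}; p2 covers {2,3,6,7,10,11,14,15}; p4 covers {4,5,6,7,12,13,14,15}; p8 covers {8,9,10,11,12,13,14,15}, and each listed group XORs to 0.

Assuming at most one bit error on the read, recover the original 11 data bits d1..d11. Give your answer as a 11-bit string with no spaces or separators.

11000101100

s1 (pos 1,3,5,7,9,11,13,15): 1⊕1⊕1⊕0⊕0⊕0⊕1⊕0 = 0
s2 (pos 2,3,6,7,10,11,14,15): 0⊕1⊕0⊕0⊕1⊕0⊕0⊕0 = 0
s4 (pos 4,5,6,7,12,13,14,15): 0⊕1⊕0⊕0⊕1⊕1⊕0⊕0 = 1
s8 (pos 8,9,10,11,12,13,14,15): 1⊕0⊕1⊕0⊕1⊕1⊕0⊕0 = 0
Syndrome s8…s1 = 0100 → error at position 4.
Flip position 4: 101010010101100 → 101110010101100
Read data bits from positions 3,5,6,7,9,10,11,12,13,14,15: 11000101100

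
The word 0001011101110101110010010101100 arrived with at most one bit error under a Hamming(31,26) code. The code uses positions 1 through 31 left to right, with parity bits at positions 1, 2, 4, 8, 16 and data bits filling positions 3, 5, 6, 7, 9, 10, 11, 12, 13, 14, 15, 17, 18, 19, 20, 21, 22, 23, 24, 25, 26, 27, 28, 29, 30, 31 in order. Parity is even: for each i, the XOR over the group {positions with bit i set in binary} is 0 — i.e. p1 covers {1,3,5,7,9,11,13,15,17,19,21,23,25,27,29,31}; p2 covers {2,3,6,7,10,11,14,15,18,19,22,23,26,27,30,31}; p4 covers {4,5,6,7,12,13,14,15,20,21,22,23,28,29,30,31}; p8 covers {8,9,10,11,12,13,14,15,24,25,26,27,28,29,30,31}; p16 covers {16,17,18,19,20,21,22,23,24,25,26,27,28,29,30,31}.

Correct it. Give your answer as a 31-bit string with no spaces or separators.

s1 (pos 1,3,5,7,9,11,13,15,17,19,21,23,25,27,29,31): 0⊕0⊕0⊕1⊕0⊕1⊕0⊕0⊕1⊕0⊕1⊕0⊕0⊕0⊕1⊕0 = 1
s2 (pos 2,3,6,7,10,11,14,15,18,19,22,23,26,27,30,31): 0⊕0⊕1⊕1⊕1⊕1⊕1⊕0⊕1⊕0⊕0⊕0⊕1⊕0⊕0⊕0 = 1
s4 (pos 4,5,6,7,12,13,14,15,20,21,22,23,28,29,30,31): 1⊕0⊕1⊕1⊕1⊕0⊕1⊕0⊕0⊕1⊕0⊕0⊕1⊕1⊕0⊕0 = 0
s8 (pos 8,9,10,11,12,13,14,15,24,25,26,27,28,29,30,31): 1⊕0⊕1⊕1⊕1⊕0⊕1⊕0⊕1⊕0⊕1⊕0⊕1⊕1⊕0⊕0 = 1
s16 (pos 16,17,18,19,20,21,22,23,24,25,26,27,28,29,30,31): 1⊕1⊕1⊕0⊕0⊕1⊕0⊕0⊕1⊕0⊕1⊕0⊕1⊕1⊕0⊕0 = 0
Syndrome s16…s1 = 01011 → error at position 11.
Flip position 11: 0001011101110101110010010101100 → 0001011101010101110010010101100

0001011101010101110010010101100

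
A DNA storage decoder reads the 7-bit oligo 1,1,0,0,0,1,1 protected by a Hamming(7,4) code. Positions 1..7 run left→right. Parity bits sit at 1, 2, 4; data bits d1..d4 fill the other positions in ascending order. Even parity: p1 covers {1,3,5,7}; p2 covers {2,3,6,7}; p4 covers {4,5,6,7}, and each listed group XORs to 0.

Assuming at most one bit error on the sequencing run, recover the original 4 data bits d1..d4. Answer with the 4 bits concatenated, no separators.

0011

s1 (pos 1,3,5,7): 1⊕0⊕0⊕1 = 0
s2 (pos 2,3,6,7): 1⊕0⊕1⊕1 = 1
s4 (pos 4,5,6,7): 0⊕0⊕1⊕1 = 0
Syndrome s4…s1 = 010 → error at position 2.
Flip position 2: 1100011 → 1000011
Read data bits from positions 3,5,6,7: 0011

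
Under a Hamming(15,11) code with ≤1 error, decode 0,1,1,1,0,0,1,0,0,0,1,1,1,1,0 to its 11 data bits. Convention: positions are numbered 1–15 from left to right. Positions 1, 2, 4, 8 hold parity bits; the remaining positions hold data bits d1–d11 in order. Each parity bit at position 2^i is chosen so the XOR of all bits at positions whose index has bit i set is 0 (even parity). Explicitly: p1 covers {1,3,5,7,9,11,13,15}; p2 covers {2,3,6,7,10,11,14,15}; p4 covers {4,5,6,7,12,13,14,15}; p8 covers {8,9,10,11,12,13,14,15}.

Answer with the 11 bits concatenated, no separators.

10110011110

s1 (pos 1,3,5,7,9,11,13,15): 0⊕1⊕0⊕1⊕0⊕1⊕1⊕0 = 0
s2 (pos 2,3,6,7,10,11,14,15): 1⊕1⊕0⊕1⊕0⊕1⊕1⊕0 = 1
s4 (pos 4,5,6,7,12,13,14,15): 1⊕0⊕0⊕1⊕1⊕1⊕1⊕0 = 1
s8 (pos 8,9,10,11,12,13,14,15): 0⊕0⊕0⊕1⊕1⊕1⊕1⊕0 = 0
Syndrome s8…s1 = 0110 → error at position 6.
Flip position 6: 011100100011110 → 011101100011110
Read data bits from positions 3,5,6,7,9,10,11,12,13,14,15: 10110011110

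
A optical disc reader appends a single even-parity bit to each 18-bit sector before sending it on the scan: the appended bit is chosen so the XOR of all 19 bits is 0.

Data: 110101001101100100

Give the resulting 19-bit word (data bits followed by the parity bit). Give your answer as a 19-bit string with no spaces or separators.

XOR of the 18 data bits: 1⊕1⊕0⊕1⊕0⊕1⊕0⊕0⊕1⊕1⊕0⊕1⊕1⊕0⊕0⊕1⊕0⊕0 = 1
Parity bit = 1 (so all 19 bits XOR to 0).

1101010011011001001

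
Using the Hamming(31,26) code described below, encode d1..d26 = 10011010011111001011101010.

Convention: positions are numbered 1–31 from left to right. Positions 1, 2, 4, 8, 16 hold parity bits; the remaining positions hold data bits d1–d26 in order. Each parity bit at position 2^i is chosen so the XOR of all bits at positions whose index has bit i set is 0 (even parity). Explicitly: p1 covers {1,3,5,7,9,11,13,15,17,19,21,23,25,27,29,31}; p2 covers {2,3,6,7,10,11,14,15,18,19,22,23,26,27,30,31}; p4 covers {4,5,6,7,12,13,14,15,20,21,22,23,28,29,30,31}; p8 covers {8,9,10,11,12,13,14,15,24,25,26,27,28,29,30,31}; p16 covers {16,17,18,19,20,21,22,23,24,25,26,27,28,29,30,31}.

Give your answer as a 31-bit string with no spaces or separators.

Place data at non-parity positions: p1 p2 1 p4 0 0 1 p8 1 0 1 0 0 1 1 p16 1 1 1 0 0 1 0 1 1 1 0 1 0 1 0
p1 (pos 1,3,5,7,9,11,13,15,17,19,21,23,25,27,29,31): XOR of data positions = 1⊕0⊕1⊕1⊕1⊕0⊕1⊕1⊕1⊕0⊕0⊕1⊕0⊕0⊕0 = 0
p2 (pos 2,3,6,7,10,11,14,15,18,19,22,23,26,27,30,31): XOR of data positions = 1⊕0⊕1⊕0⊕1⊕1⊕1⊕1⊕1⊕1⊕0⊕1⊕0⊕1⊕0 = 0
p4 (pos 4,5,6,7,12,13,14,15,20,21,22,23,28,29,30,31): XOR of data positions = 0⊕0⊕1⊕0⊕0⊕1⊕1⊕0⊕0⊕1⊕0⊕1⊕0⊕1⊕0 = 0
p8 (pos 8,9,10,11,12,13,14,15,24,25,26,27,28,29,30,31): XOR of data positions = 1⊕0⊕1⊕0⊕0⊕1⊕1⊕1⊕1⊕1⊕0⊕1⊕0⊕1⊕0 = 1
p16 (pos 16,17,18,19,20,21,22,23,24,25,26,27,28,29,30,31): XOR of data positions = 1⊕1⊕1⊕0⊕0⊕1⊕0⊕1⊕1⊕1⊕0⊕1⊕0⊕1⊕0 = 1
Codeword: 0010001110100111111001011101010

0010001110100111111001011101010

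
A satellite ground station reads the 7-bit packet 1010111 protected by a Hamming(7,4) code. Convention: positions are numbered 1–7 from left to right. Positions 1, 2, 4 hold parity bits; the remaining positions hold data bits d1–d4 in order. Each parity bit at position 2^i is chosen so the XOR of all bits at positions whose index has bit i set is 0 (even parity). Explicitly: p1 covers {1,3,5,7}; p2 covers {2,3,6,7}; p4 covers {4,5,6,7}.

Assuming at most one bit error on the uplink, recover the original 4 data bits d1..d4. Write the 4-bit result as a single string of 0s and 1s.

1101

s1 (pos 1,3,5,7): 1⊕1⊕1⊕1 = 0
s2 (pos 2,3,6,7): 0⊕1⊕1⊕1 = 1
s4 (pos 4,5,6,7): 0⊕1⊕1⊕1 = 1
Syndrome s4…s1 = 110 → error at position 6.
Flip position 6: 1010111 → 1010101
Read data bits from positions 3,5,6,7: 1101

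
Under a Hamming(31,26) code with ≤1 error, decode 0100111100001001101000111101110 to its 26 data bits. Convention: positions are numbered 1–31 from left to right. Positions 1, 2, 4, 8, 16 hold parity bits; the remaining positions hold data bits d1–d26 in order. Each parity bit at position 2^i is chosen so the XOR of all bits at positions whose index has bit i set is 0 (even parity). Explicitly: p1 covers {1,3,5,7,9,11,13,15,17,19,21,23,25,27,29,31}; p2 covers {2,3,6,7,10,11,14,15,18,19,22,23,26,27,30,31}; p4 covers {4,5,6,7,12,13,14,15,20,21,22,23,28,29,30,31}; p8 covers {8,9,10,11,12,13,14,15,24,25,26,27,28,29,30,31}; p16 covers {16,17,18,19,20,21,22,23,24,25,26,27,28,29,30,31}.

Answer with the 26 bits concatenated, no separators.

s1 (pos 1,3,5,7,9,11,13,15,17,19,21,23,25,27,29,31): 0⊕0⊕1⊕1⊕0⊕0⊕1⊕0⊕1⊕1⊕0⊕1⊕1⊕0⊕1⊕0 = 0
s2 (pos 2,3,6,7,10,11,14,15,18,19,22,23,26,27,30,31): 1⊕0⊕1⊕1⊕0⊕0⊕0⊕0⊕0⊕1⊕0⊕1⊕1⊕0⊕1⊕0 = 1
s4 (pos 4,5,6,7,12,13,14,15,20,21,22,23,28,29,30,31): 0⊕1⊕1⊕1⊕0⊕1⊕0⊕0⊕0⊕0⊕0⊕1⊕1⊕1⊕1⊕0 = 0
s8 (pos 8,9,10,11,12,13,14,15,24,25,26,27,28,29,30,31): 1⊕0⊕0⊕0⊕0⊕1⊕0⊕0⊕1⊕1⊕1⊕0⊕1⊕1⊕1⊕0 = 0
s16 (pos 16,17,18,19,20,21,22,23,24,25,26,27,28,29,30,31): 1⊕1⊕0⊕1⊕0⊕0⊕0⊕1⊕1⊕1⊕1⊕0⊕1⊕1⊕1⊕0 = 0
Syndrome s16…s1 = 00010 → error at position 2.
Flip position 2: 0100111100001001101000111101110 → 0000111100001001101000111101110
Read data bits from positions 3,5,6,7,9,10,11,12,13,14,15,17,18,19,20,21,22,23,24,25,26,27,28,29,30,31: 01110000100101000111101110

01110000100101000111101110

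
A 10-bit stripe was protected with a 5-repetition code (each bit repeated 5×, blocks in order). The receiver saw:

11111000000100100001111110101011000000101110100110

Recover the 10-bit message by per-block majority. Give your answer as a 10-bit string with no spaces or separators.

Block 1 (11111): 5 ones → 1
Block 2 (00000): 0 ones → 0
Block 3 (01001): 2 ones → 0
Block 4 (00001): 1 one → 0
Block 5 (11111): 5 ones → 1
Block 6 (01010): 2 ones → 0
Block 7 (11000): 2 ones → 0
Block 8 (00010): 1 one → 0
Block 9 (11101): 4 ones → 1
Block 10 (00110): 2 ones → 0

1000100010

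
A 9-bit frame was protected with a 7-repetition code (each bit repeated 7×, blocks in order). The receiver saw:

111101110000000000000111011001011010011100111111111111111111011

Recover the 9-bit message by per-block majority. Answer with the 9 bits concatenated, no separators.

Block 1 (1111011): 6 ones → 1
Block 2 (1000000): 1 one → 0
Block 3 (0000000): 0 ones → 0
Block 4 (1110110): 5 ones → 1
Block 5 (0101101): 4 ones → 1
Block 6 (0011100): 3 ones → 0
Block 7 (1111111): 7 ones → 1
Block 8 (1111111): 7 ones → 1
Block 9 (1111011): 6 ones → 1

100110111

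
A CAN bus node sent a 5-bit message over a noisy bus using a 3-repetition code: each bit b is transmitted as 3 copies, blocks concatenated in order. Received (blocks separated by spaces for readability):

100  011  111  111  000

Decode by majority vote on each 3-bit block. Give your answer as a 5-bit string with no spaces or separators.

Block 1 (100): 1 one → 0
Block 2 (011): 2 ones → 1
Block 3 (111): 3 ones → 1
Block 4 (111): 3 ones → 1
Block 5 (000): 0 ones → 0

01110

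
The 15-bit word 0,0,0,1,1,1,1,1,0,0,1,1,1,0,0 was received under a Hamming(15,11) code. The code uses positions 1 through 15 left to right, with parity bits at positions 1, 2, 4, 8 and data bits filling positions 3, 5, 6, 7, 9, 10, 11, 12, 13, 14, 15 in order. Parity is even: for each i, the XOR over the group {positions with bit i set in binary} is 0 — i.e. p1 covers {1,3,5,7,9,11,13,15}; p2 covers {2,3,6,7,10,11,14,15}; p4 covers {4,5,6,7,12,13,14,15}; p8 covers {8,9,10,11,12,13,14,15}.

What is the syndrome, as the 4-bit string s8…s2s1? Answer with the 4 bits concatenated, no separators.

s1 (pos 1,3,5,7,9,11,13,15): 0⊕0⊕1⊕1⊕0⊕1⊕1⊕0 = 0
s2 (pos 2,3,6,7,10,11,14,15): 0⊕0⊕1⊕1⊕0⊕1⊕0⊕0 = 1
s4 (pos 4,5,6,7,12,13,14,15): 1⊕1⊕1⊕1⊕1⊕1⊕0⊕0 = 0
s8 (pos 8,9,10,11,12,13,14,15): 1⊕0⊕0⊕1⊕1⊕1⊕0⊕0 = 0
Syndrome s8…s1 = 0010 → error at position 2.

0010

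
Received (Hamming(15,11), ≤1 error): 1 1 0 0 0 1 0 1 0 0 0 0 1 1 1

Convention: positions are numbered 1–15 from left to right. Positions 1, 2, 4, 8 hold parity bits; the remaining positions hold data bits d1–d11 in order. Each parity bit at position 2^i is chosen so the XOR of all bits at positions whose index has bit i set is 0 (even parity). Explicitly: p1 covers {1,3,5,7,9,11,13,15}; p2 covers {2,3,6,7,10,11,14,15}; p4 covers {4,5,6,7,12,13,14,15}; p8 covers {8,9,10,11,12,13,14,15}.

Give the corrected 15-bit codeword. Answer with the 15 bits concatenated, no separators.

010001010000111

s1 (pos 1,3,5,7,9,11,13,15): 1⊕0⊕0⊕0⊕0⊕0⊕1⊕1 = 1
s2 (pos 2,3,6,7,10,11,14,15): 1⊕0⊕1⊕0⊕0⊕0⊕1⊕1 = 0
s4 (pos 4,5,6,7,12,13,14,15): 0⊕0⊕1⊕0⊕0⊕1⊕1⊕1 = 0
s8 (pos 8,9,10,11,12,13,14,15): 1⊕0⊕0⊕0⊕0⊕1⊕1⊕1 = 0
Syndrome s8…s1 = 0001 → error at position 1.
Flip position 1: 110001010000111 → 010001010000111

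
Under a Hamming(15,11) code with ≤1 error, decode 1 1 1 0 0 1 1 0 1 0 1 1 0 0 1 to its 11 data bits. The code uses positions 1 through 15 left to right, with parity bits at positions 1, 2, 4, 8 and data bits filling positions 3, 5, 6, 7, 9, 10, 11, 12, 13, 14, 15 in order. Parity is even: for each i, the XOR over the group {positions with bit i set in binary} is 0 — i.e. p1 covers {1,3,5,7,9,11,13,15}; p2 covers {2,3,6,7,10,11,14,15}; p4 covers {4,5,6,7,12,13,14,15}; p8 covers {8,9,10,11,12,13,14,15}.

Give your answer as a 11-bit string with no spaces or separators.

10111011001

s1 (pos 1,3,5,7,9,11,13,15): 1⊕1⊕0⊕1⊕1⊕1⊕0⊕1 = 0
s2 (pos 2,3,6,7,10,11,14,15): 1⊕1⊕1⊕1⊕0⊕1⊕0⊕1 = 0
s4 (pos 4,5,6,7,12,13,14,15): 0⊕0⊕1⊕1⊕1⊕0⊕0⊕1 = 0
s8 (pos 8,9,10,11,12,13,14,15): 0⊕1⊕0⊕1⊕1⊕0⊕0⊕1 = 0
Syndrome s8…s1 = 0000 → no error.
Read data bits from positions 3,5,6,7,9,10,11,12,13,14,15: 10111011001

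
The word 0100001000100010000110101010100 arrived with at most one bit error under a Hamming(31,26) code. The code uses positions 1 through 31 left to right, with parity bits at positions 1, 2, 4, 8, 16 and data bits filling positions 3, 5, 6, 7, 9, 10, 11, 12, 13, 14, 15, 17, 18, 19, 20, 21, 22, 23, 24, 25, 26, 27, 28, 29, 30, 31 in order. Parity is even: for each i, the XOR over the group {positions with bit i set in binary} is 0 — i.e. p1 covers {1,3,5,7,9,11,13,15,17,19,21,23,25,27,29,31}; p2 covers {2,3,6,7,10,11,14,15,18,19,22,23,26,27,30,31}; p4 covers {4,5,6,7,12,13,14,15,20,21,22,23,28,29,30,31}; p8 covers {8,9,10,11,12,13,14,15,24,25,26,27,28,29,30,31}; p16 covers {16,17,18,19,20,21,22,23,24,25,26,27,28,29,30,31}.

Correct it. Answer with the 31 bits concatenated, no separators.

0100001100100010000110101010100

s1 (pos 1,3,5,7,9,11,13,15,17,19,21,23,25,27,29,31): 0⊕0⊕0⊕1⊕0⊕1⊕0⊕1⊕0⊕0⊕1⊕1⊕1⊕1⊕1⊕0 = 0
s2 (pos 2,3,6,7,10,11,14,15,18,19,22,23,26,27,30,31): 1⊕0⊕0⊕1⊕0⊕1⊕0⊕1⊕0⊕0⊕0⊕1⊕0⊕1⊕0⊕0 = 0
s4 (pos 4,5,6,7,12,13,14,15,20,21,22,23,28,29,30,31): 0⊕0⊕0⊕1⊕0⊕0⊕0⊕1⊕1⊕1⊕0⊕1⊕0⊕1⊕0⊕0 = 0
s8 (pos 8,9,10,11,12,13,14,15,24,25,26,27,28,29,30,31): 0⊕0⊕0⊕1⊕0⊕0⊕0⊕1⊕0⊕1⊕0⊕1⊕0⊕1⊕0⊕0 = 1
s16 (pos 16,17,18,19,20,21,22,23,24,25,26,27,28,29,30,31): 0⊕0⊕0⊕0⊕1⊕1⊕0⊕1⊕0⊕1⊕0⊕1⊕0⊕1⊕0⊕0 = 0
Syndrome s16…s1 = 01000 → error at position 8.
Flip position 8: 0100001000100010000110101010100 → 0100001100100010000110101010100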